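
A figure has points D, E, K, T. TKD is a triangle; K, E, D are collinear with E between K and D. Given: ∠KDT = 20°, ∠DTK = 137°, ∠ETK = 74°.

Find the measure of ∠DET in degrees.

1. ∠DKT = 23°  [△TKD]
2. ∠EKT = 23°  [E on ray KD]
3. ∠KET = 83°  [△TKE]
4. ∠DET = 97°  [linear pair at E on KD]

∠DET = 97°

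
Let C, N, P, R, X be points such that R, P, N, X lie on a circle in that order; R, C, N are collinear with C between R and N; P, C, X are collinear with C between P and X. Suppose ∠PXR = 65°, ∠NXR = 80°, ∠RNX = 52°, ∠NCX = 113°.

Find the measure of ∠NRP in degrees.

∠NRP = 15°

1. ∠PNR = 65°  [same arc RP]
2. ∠NPR = 100°  [cyclic RPNX, opposite ∠P+∠X]
3. ∠NRP = 15°  [△RPN]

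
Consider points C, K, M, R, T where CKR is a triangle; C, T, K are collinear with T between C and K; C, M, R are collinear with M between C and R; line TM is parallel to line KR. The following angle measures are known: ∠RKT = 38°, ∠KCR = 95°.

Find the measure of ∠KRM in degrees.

∠KRM = 47°

1. ∠CKR = 38°  [T on ray KC]
2. ∠CRK = 47°  [△CKR]
3. ∠KRM = 47°  [M on ray RC]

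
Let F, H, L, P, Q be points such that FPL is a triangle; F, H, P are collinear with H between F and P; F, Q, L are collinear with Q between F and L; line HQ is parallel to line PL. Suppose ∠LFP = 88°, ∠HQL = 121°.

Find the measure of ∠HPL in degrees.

1. ∠HFQ = 88°  [H on FP, Q on FL]
2. ∠FQH = 59°  [linear pair at Q on FL]
3. ∠FHQ = 33°  [△FHQ]
4. ∠PHQ = 147°  [linear pair at H on FP]
5. ∠HPL = 33°  [HQ∥PL, co-interior at P–H]

∠HPL = 33°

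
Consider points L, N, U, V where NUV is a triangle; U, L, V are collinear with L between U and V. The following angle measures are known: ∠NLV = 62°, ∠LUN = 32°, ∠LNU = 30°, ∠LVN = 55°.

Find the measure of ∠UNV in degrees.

∠UNV = 93°

1. ∠NUV = 32°  [L on ray UV]
2. ∠NVU = 55°  [L on ray VU]
3. ∠UNV = 93°  [△NUV]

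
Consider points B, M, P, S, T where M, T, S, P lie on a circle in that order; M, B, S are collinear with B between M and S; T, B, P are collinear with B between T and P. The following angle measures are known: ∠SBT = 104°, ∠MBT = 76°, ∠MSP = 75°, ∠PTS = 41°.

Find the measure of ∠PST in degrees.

1. ∠PBS = 76°  [vertical angles at B]
2. ∠SPT = 29°  [△SBP]
3. ∠PST = 110°  [△TSP]

∠PST = 110°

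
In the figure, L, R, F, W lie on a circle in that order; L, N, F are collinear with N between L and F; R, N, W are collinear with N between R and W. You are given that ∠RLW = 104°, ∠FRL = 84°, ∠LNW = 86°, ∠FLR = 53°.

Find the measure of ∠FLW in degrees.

1. ∠RFW = 76°  [cyclic LRFW, opposite ∠L+∠F]
2. ∠FWR = 53°  [same arc RF]
3. ∠FRW = 51°  [△RFW]
4. ∠FLW = 51°  [same arc FW]

∠FLW = 51°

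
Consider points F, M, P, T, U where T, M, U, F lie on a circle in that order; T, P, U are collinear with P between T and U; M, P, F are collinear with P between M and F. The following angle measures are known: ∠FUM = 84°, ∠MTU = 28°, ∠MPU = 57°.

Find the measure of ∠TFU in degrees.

∠TFU = 83°

1. ∠MFU = 28°  [same arc MU]
2. ∠FPT = 57°  [vertical angles at P]
3. ∠FMU = 68°  [△MUF]
4. ∠FPU = 123°  [linear pair at P on TU]
5. ∠FTU = 68°  [same arc UF]
6. ∠FUT = 29°  [△UPF]
7. ∠TFU = 83°  [△TUF]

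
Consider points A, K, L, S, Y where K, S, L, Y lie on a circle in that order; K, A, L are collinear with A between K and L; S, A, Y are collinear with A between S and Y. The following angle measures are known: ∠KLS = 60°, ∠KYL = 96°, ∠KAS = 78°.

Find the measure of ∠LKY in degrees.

1. ∠KYS = 60°  [same arc KS]
2. ∠LAY = 78°  [vertical angles at A]
3. ∠KAY = 102°  [linear pair at A on KL]
4. ∠LKY = 18°  [△KAY]

∠LKY = 18°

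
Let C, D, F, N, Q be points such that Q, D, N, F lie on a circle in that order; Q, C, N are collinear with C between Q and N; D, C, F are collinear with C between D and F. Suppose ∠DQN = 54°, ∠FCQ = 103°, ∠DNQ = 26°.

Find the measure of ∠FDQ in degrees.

1. ∠DFN = 54°  [same arc DN]
2. ∠FCN = 77°  [linear pair at C on QN]
3. ∠FNQ = 49°  [△NCF]
4. ∠FDQ = 49°  [same arc QF]

∠FDQ = 49°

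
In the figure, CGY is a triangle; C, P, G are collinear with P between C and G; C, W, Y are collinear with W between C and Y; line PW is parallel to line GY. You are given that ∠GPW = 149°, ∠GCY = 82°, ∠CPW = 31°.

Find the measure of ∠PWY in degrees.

1. ∠PCW = 82°  [P on CG, W on CY]
2. ∠CWP = 67°  [△CPW]
3. ∠PWY = 113°  [linear pair at W on CY]

∠PWY = 113°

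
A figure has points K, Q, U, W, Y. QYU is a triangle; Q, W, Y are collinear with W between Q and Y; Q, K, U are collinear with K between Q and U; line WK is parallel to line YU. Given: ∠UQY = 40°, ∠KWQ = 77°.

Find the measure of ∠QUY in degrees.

1. ∠KQW = 40°  [W on QY, K on QU]
2. ∠QKW = 63°  [△QWK]
3. ∠QUY = 63°  [WK∥YU, corresponding at K]

∠QUY = 63°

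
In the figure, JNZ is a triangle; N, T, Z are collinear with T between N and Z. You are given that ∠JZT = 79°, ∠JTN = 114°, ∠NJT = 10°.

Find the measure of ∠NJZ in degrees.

∠NJZ = 45°

1. ∠JZN = 79°  [T on ray ZN]
2. ∠JNT = 56°  [△JNT]
3. ∠JNZ = 56°  [T on ray NZ]
4. ∠NJZ = 45°  [△JNZ]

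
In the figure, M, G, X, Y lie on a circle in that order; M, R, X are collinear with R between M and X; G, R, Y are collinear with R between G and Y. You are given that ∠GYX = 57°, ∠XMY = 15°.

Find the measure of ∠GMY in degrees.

∠GMY = 72°

1. ∠XGY = 15°  [same arc XY]
2. ∠GXY = 108°  [△GXY]
3. ∠GMY = 72°  [cyclic MGXY, opposite ∠M+∠X]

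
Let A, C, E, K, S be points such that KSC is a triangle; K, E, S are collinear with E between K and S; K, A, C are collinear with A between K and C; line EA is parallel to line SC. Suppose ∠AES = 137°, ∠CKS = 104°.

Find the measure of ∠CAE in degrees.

∠CAE = 147°

1. ∠AEK = 43°  [linear pair at E on KS]
2. ∠AKE = 104°  [E on KS, A on KC]
3. ∠EAK = 33°  [△KEA]
4. ∠CAE = 147°  [linear pair at A on KC]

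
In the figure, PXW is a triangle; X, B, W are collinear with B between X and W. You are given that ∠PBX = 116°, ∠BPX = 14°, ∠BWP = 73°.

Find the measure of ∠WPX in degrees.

∠WPX = 57°

1. ∠BXP = 50°  [△PXB]
2. ∠PWX = 73°  [B on ray WX]
3. ∠PXW = 50°  [B on ray XW]
4. ∠WPX = 57°  [△PXW]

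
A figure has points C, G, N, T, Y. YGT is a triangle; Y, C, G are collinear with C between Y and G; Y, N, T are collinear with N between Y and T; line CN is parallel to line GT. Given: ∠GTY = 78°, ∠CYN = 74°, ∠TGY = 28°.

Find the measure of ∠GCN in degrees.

∠GCN = 152°

1. ∠CNY = 78°  [CN∥GT, corresponding at N]
2. ∠NCY = 28°  [△YCN]
3. ∠GCN = 152°  [linear pair at C on YG]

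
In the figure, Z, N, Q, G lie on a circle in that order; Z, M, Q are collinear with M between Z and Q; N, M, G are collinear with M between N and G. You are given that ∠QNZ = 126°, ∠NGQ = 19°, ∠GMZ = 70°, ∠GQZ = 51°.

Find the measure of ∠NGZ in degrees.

∠NGZ = 35°

1. ∠QGZ = 54°  [cyclic ZNQG, opposite ∠N+∠G]
2. ∠GZQ = 75°  [△ZQG]
3. ∠NGZ = 35°  [△ZMG]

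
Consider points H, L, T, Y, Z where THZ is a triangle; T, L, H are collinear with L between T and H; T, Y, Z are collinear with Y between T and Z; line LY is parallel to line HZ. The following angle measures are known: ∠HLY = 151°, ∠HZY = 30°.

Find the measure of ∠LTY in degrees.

∠LTY = 121°

1. ∠TLY = 29°  [linear pair at L on TH]
2. ∠HZT = 30°  [Y on ray ZT]
3. ∠THZ = 29°  [LY∥HZ, corresponding at L]
4. ∠HTZ = 121°  [△THZ]
5. ∠LTY = 121°  [L on TH, Y on TZ]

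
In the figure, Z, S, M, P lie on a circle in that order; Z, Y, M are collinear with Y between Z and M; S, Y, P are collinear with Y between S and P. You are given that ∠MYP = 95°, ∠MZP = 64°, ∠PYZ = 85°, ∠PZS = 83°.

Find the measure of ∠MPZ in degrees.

1. ∠SPZ = 31°  [△ZYP]
2. ∠PSZ = 66°  [△ZSP]
3. ∠PMZ = 66°  [same arc ZP]
4. ∠MPZ = 50°  [△ZMP]

∠MPZ = 50°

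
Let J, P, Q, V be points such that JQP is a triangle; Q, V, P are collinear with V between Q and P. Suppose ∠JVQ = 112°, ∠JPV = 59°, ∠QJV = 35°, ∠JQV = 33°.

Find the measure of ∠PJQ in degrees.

1. ∠JPQ = 59°  [V on ray PQ]
2. ∠JQP = 33°  [V on ray QP]
3. ∠PJQ = 88°  [△JQP]

∠PJQ = 88°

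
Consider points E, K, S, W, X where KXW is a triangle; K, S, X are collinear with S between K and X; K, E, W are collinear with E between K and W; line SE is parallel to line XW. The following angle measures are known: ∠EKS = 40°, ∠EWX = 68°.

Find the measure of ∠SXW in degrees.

∠SXW = 72°

1. ∠WKX = 40°  [S on KX, E on KW]
2. ∠KWX = 68°  [E on ray WK]
3. ∠KXW = 72°  [△KXW]
4. ∠SXW = 72°  [S on ray XK]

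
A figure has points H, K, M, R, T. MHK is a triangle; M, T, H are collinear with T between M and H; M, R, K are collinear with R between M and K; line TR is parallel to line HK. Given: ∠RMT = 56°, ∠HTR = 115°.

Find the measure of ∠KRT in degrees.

∠KRT = 121°

1. ∠MTR = 65°  [linear pair at T on MH]
2. ∠MRT = 59°  [△MTR]
3. ∠KRT = 121°  [linear pair at R on MK]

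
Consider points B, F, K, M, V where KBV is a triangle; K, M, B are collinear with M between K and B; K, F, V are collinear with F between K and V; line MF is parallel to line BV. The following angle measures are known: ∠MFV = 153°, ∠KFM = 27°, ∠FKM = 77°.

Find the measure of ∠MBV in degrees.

∠MBV = 76°

1. ∠FMK = 76°  [△KMF]
2. ∠BMF = 104°  [linear pair at M on KB]
3. ∠MBV = 76°  [MF∥BV, co-interior at B–M]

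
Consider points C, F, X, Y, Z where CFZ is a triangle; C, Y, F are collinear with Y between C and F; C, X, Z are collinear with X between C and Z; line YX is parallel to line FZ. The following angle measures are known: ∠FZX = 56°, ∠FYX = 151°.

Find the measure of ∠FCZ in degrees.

1. ∠CZF = 56°  [X on ray ZC]
2. ∠CYX = 29°  [linear pair at Y on CF]
3. ∠CXY = 56°  [YX∥FZ, corresponding at X]
4. ∠XCY = 95°  [△CYX]
5. ∠FCZ = 95°  [Y on CF, X on CZ]

∠FCZ = 95°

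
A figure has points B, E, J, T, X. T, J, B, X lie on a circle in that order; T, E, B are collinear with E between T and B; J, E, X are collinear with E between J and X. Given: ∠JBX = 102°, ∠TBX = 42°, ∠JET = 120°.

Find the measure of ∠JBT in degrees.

1. ∠JTX = 78°  [cyclic TJBX, opposite ∠T+∠B]
2. ∠TJX = 42°  [same arc TX]
3. ∠JXT = 60°  [△TJX]
4. ∠JBT = 60°  [same arc TJ]

∠JBT = 60°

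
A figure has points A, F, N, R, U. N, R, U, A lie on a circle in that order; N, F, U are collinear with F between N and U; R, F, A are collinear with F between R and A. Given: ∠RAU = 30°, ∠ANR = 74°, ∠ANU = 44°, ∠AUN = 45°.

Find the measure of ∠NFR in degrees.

∠NFR = 105°

1. ∠RNU = 30°  [same arc RU]
2. ∠ARN = 45°  [same arc NA]
3. ∠NFR = 105°  [△NFR]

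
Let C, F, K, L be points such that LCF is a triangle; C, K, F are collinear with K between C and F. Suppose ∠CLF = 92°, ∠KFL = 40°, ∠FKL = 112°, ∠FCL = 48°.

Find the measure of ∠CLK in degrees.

∠CLK = 64°

1. ∠CKL = 68°  [linear pair at K on CF]
2. ∠KCL = 48°  [K on ray CF]
3. ∠CLK = 64°  [△LCK]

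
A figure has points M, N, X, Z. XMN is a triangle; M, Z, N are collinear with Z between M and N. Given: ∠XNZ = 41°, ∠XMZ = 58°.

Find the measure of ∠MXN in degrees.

∠MXN = 81°

1. ∠MNX = 41°  [Z on ray NM]
2. ∠NMX = 58°  [Z on ray MN]
3. ∠MXN = 81°  [△XMN]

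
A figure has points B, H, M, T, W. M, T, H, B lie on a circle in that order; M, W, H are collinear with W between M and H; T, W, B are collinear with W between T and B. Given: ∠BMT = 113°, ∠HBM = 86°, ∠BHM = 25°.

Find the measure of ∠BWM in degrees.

1. ∠BMH = 69°  [△MHB]
2. ∠BTM = 25°  [same arc MB]
3. ∠MBT = 42°  [△MTB]
4. ∠BWM = 69°  [△MWB]

∠BWM = 69°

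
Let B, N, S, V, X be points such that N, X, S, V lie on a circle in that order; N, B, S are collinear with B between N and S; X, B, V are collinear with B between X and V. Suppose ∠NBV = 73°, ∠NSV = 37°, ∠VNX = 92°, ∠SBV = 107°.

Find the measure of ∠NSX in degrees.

1. ∠NXV = 37°  [same arc NV]
2. ∠NVX = 51°  [△NXV]
3. ∠NSX = 51°  [same arc NX]

∠NSX = 51°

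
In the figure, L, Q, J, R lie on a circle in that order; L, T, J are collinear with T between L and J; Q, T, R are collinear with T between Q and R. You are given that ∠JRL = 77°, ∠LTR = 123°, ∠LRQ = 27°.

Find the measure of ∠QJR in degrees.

1. ∠JQL = 103°  [cyclic LQJR, opposite ∠Q+∠R]
2. ∠JTQ = 123°  [vertical angles at T]
3. ∠LJQ = 27°  [same arc LQ]
4. ∠JLQ = 50°  [△LQJ]
5. ∠JQR = 30°  [△QTJ]
6. ∠JRQ = 50°  [same arc QJ]
7. ∠QJR = 100°  [△QJR]

∠QJR = 100°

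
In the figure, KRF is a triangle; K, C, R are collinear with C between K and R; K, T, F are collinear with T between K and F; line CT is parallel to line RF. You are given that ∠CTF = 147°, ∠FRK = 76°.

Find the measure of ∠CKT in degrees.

1. ∠CTK = 33°  [linear pair at T on KF]
2. ∠KCT = 76°  [CT∥RF, corresponding at C]
3. ∠CKT = 71°  [△KCT]

∠CKT = 71°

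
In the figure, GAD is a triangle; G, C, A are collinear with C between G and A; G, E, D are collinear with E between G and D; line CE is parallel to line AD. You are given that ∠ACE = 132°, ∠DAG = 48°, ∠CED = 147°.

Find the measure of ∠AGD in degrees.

1. ∠ECG = 48°  [linear pair at C on GA]
2. ∠CEG = 33°  [linear pair at E on GD]
3. ∠CGE = 99°  [△GCE]
4. ∠AGD = 99°  [C on GA, E on GD]

∠AGD = 99°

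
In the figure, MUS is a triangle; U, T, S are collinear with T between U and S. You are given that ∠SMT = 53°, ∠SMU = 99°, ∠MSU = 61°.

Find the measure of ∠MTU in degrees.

∠MTU = 114°

1. ∠MST = 61°  [T on ray SU]
2. ∠MTS = 66°  [△MTS]
3. ∠MTU = 114°  [linear pair at T on US]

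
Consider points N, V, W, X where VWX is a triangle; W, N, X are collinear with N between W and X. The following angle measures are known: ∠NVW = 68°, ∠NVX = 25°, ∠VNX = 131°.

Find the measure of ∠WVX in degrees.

1. ∠NXV = 24°  [△VNX]
2. ∠VNW = 49°  [linear pair at N on WX]
3. ∠VXW = 24°  [N on ray XW]
4. ∠NWV = 63°  [△VWN]
5. ∠VWX = 63°  [N on ray WX]
6. ∠WVX = 93°  [△VWX]

∠WVX = 93°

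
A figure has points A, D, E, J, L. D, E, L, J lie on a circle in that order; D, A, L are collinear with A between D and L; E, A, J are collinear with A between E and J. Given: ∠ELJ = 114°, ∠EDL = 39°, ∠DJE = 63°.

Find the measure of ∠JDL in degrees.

∠JDL = 27°

1. ∠EJL = 39°  [same arc EL]
2. ∠JEL = 27°  [△ELJ]
3. ∠JDL = 27°  [same arc LJ]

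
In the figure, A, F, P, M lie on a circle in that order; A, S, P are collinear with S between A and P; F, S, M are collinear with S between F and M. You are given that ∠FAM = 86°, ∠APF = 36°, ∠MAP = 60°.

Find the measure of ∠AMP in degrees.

∠AMP = 62°

1. ∠FPM = 94°  [cyclic AFPM, opposite ∠A+∠P]
2. ∠AMF = 36°  [same arc AF]
3. ∠MFP = 60°  [same arc PM]
4. ∠ASM = 84°  [△ASM]
5. ∠FMP = 26°  [△FPM]
6. ∠MSP = 96°  [linear pair at S on AP]
7. ∠APM = 58°  [△PSM]
8. ∠AMP = 62°  [△APM]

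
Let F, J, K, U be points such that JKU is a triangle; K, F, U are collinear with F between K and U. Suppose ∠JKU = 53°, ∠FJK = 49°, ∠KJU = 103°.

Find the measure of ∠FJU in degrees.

1. ∠JUK = 24°  [△JKU]
2. ∠FKJ = 53°  [F on ray KU]
3. ∠JFK = 78°  [△JKF]
4. ∠FUJ = 24°  [F on ray UK]
5. ∠JFU = 102°  [linear pair at F on KU]
6. ∠FJU = 54°  [△JFU]

∠FJU = 54°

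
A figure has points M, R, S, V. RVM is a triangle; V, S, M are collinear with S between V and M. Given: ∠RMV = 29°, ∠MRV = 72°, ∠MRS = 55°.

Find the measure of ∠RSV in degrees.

∠RSV = 84°

1. ∠RMS = 29°  [S on ray MV]
2. ∠MSR = 96°  [△RSM]
3. ∠RSV = 84°  [linear pair at S on VM]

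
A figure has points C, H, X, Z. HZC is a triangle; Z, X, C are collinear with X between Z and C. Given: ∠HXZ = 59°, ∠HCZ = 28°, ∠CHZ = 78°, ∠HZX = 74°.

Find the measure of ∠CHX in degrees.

∠CHX = 31°

1. ∠CXH = 121°  [linear pair at X on ZC]
2. ∠HCX = 28°  [X on ray CZ]
3. ∠CHX = 31°  [△HXC]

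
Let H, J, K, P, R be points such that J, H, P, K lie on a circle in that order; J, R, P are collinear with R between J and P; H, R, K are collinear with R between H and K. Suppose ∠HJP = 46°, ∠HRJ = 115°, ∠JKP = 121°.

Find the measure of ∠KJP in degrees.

∠KJP = 40°

1. ∠HKP = 46°  [same arc HP]
2. ∠KRP = 115°  [vertical angles at R]
3. ∠JPK = 19°  [△PRK]
4. ∠KJP = 40°  [△JPK]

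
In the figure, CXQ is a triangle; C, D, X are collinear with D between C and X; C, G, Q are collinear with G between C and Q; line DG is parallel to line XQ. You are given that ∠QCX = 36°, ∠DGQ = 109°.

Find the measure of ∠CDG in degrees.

1. ∠DCG = 36°  [D on CX, G on CQ]
2. ∠CGD = 71°  [linear pair at G on CQ]
3. ∠CDG = 73°  [△CDG]

∠CDG = 73°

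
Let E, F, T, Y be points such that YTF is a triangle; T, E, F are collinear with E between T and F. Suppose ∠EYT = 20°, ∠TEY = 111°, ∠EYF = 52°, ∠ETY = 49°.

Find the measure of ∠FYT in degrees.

1. ∠FEY = 69°  [linear pair at E on TF]
2. ∠EFY = 59°  [△YEF]
3. ∠FTY = 49°  [E on ray TF]
4. ∠TFY = 59°  [E on ray FT]
5. ∠FYT = 72°  [△YTF]

∠FYT = 72°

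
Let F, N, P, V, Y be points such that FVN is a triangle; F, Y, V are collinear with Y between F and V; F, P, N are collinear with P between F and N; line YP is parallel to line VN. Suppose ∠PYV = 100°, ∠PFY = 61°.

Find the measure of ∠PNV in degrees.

∠PNV = 39°

1. ∠FYP = 80°  [linear pair at Y on FV]
2. ∠FPY = 39°  [△FYP]
3. ∠NPY = 141°  [linear pair at P on FN]
4. ∠PNV = 39°  [YP∥VN, co-interior at N–P]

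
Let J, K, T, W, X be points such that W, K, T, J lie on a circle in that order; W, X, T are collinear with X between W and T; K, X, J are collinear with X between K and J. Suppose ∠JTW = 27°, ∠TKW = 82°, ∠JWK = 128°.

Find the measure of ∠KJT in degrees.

1. ∠TJW = 98°  [cyclic WKTJ, opposite ∠K+∠J]
2. ∠JTK = 52°  [cyclic WKTJ, opposite ∠W+∠T]
3. ∠JWT = 55°  [△WTJ]
4. ∠JKT = 55°  [same arc TJ]
5. ∠KJT = 73°  [△KTJ]

∠KJT = 73°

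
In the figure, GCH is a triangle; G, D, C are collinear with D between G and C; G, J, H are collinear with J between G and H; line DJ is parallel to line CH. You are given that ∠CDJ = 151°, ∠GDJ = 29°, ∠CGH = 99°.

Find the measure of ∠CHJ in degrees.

∠CHJ = 52°

1. ∠GCH = 29°  [DJ∥CH, corresponding at D]
2. ∠CHG = 52°  [△GCH]
3. ∠CHJ = 52°  [J on ray HG]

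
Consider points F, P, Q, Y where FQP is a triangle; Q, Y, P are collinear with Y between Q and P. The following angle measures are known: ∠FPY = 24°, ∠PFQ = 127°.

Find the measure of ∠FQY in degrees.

∠FQY = 29°

1. ∠FPQ = 24°  [Y on ray PQ]
2. ∠FQP = 29°  [△FQP]
3. ∠FQY = 29°  [Y on ray QP]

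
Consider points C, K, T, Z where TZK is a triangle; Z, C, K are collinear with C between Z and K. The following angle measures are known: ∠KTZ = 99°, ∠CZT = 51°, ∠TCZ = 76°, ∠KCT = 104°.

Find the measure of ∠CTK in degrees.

1. ∠KZT = 51°  [C on ray ZK]
2. ∠TKZ = 30°  [△TZK]
3. ∠CKT = 30°  [C on ray KZ]
4. ∠CTK = 46°  [△TCK]

∠CTK = 46°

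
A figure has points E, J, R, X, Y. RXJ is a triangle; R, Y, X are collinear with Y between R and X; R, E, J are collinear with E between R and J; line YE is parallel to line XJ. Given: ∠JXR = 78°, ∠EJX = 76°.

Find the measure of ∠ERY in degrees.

1. ∠RJX = 76°  [E on ray JR]
2. ∠JRX = 26°  [△RXJ]
3. ∠ERY = 26°  [Y on RX, E on RJ]

∠ERY = 26°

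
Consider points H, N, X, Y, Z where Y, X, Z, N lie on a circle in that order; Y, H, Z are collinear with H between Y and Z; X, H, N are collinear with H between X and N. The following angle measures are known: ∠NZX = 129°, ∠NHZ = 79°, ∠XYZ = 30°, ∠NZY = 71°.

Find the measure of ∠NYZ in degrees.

1. ∠NYX = 51°  [cyclic YXZN, opposite ∠Y+∠Z]
2. ∠XHY = 79°  [vertical angles at H]
3. ∠NHY = 101°  [linear pair at H on YZ]
4. ∠NXY = 71°  [△YHX]
5. ∠XNY = 58°  [△YXN]
6. ∠NYZ = 21°  [△YHN]

∠NYZ = 21°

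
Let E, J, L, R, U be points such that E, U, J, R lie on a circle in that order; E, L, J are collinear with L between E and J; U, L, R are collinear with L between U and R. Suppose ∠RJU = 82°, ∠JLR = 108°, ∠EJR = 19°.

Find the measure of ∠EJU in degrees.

∠EJU = 63°

1. ∠REU = 98°  [cyclic EUJR, opposite ∠E+∠J]
2. ∠EUR = 19°  [same arc ER]
3. ∠ERU = 63°  [△EUR]
4. ∠EJU = 63°  [same arc EU]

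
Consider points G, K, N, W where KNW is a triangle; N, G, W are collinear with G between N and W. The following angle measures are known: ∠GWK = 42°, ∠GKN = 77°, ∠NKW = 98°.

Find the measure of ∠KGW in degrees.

∠KGW = 117°

1. ∠KWN = 42°  [G on ray WN]
2. ∠KNW = 40°  [△KNW]
3. ∠GNK = 40°  [G on ray NW]
4. ∠KGN = 63°  [△KNG]
5. ∠KGW = 117°  [linear pair at G on NW]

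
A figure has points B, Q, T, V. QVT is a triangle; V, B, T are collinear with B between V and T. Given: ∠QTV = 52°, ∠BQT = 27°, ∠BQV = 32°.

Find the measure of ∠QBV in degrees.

1. ∠BTQ = 52°  [B on ray TV]
2. ∠QBT = 101°  [△QBT]
3. ∠QBV = 79°  [linear pair at B on VT]

∠QBV = 79°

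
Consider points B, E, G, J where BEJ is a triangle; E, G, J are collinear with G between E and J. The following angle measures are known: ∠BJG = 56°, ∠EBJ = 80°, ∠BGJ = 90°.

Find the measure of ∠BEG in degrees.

1. ∠BJE = 56°  [G on ray JE]
2. ∠BEJ = 44°  [△BEJ]
3. ∠BEG = 44°  [G on ray EJ]

∠BEG = 44°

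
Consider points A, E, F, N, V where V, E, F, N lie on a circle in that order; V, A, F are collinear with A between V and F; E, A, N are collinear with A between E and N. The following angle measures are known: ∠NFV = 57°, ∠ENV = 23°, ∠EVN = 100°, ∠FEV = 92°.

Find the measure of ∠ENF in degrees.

1. ∠EFV = 23°  [same arc VE]
2. ∠EVF = 65°  [△VEF]
3. ∠ENF = 65°  [same arc EF]

∠ENF = 65°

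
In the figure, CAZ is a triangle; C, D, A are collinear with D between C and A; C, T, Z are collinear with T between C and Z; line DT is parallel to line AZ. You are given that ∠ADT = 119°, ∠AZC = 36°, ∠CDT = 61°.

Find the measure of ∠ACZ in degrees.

∠ACZ = 83°

1. ∠CTD = 36°  [DT∥AZ, corresponding at T]
2. ∠DCT = 83°  [△CDT]
3. ∠ACZ = 83°  [D on CA, T on CZ]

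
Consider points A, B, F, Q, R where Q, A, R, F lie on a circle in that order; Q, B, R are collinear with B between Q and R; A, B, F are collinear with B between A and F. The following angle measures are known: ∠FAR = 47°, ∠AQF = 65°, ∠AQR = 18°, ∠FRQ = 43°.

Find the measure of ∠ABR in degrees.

∠ABR = 61°

1. ∠FAQ = 43°  [same arc QF]
2. ∠ABQ = 119°  [△QBA]
3. ∠ABR = 61°  [linear pair at B on QR]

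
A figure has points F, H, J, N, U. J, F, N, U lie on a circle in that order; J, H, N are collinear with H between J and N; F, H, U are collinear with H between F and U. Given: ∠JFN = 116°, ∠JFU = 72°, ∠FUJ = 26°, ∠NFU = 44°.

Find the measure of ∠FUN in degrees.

1. ∠FJU = 82°  [△JFU]
2. ∠FNU = 98°  [cyclic JFNU, opposite ∠J+∠N]
3. ∠FUN = 38°  [△FNU]

∠FUN = 38°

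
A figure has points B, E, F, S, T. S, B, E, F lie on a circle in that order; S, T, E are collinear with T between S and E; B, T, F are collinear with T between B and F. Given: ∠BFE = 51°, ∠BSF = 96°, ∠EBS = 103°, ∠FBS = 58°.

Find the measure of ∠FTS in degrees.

∠FTS = 109°

1. ∠BFS = 26°  [△SBF]
2. ∠EFS = 77°  [cyclic SBEF, opposite ∠B+∠F]
3. ∠FES = 58°  [same arc SF]
4. ∠ESF = 45°  [△SEF]
5. ∠FTS = 109°  [△STF]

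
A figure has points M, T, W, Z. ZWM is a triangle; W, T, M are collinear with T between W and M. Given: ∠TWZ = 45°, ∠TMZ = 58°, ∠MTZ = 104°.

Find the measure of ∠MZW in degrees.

1. ∠MWZ = 45°  [T on ray WM]
2. ∠WMZ = 58°  [T on ray MW]
3. ∠MZW = 77°  [△ZWM]

∠MZW = 77°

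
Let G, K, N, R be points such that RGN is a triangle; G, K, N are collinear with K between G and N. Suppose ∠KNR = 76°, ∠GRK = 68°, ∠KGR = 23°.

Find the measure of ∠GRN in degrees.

∠GRN = 81°

1. ∠GNR = 76°  [K on ray NG]
2. ∠NGR = 23°  [K on ray GN]
3. ∠GRN = 81°  [△RGN]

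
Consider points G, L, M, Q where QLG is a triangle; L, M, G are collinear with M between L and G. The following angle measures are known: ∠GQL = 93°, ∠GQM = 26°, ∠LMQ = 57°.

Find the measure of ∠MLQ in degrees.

∠MLQ = 56°

1. ∠GMQ = 123°  [linear pair at M on LG]
2. ∠MGQ = 31°  [△QMG]
3. ∠LGQ = 31°  [M on ray GL]
4. ∠GLQ = 56°  [△QLG]
5. ∠MLQ = 56°  [M on ray LG]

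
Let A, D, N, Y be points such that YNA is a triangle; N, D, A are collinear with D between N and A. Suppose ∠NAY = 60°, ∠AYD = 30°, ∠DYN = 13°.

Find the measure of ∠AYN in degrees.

1. ∠DAY = 60°  [D on ray AN]
2. ∠ADY = 90°  [△YDA]
3. ∠NDY = 90°  [linear pair at D on NA]
4. ∠DNY = 77°  [△YND]
5. ∠ANY = 77°  [D on ray NA]
6. ∠AYN = 43°  [△YNA]

∠AYN = 43°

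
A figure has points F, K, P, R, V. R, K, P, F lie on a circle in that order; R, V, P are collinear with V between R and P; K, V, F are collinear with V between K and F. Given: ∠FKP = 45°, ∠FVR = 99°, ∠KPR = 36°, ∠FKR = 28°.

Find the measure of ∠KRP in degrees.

∠KRP = 71°

1. ∠KVP = 99°  [△KVP]
2. ∠KVR = 81°  [linear pair at V on RP]
3. ∠KRP = 71°  [△RVK]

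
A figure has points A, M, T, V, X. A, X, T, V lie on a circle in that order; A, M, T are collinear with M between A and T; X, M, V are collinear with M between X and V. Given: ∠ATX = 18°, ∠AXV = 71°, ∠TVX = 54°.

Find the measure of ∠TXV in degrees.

1. ∠AVX = 18°  [same arc AX]
2. ∠VAX = 91°  [△AXV]
3. ∠VTX = 89°  [cyclic AXTV, opposite ∠A+∠T]
4. ∠TXV = 37°  [△XTV]

∠TXV = 37°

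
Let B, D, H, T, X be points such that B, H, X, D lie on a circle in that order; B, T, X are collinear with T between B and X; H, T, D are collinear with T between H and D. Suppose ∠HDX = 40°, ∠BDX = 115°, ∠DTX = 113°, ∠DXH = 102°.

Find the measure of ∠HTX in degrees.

∠HTX = 67°

1. ∠HBX = 40°  [same arc HX]
2. ∠DHX = 38°  [△HXD]
3. ∠BHX = 65°  [cyclic BHXD, opposite ∠H+∠D]
4. ∠BXH = 75°  [△BHX]
5. ∠HTX = 67°  [△HTX]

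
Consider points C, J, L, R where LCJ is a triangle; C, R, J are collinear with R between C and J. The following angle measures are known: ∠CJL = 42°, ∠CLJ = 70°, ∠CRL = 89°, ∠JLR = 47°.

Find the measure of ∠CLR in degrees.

∠CLR = 23°

1. ∠JCL = 68°  [△LCJ]
2. ∠LCR = 68°  [R on ray CJ]
3. ∠CLR = 23°  [△LCR]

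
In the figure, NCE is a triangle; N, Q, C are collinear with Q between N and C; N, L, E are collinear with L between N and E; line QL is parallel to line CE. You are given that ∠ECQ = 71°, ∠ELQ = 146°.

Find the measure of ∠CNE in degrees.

1. ∠ECN = 71°  [Q on ray CN]
2. ∠NLQ = 34°  [linear pair at L on NE]
3. ∠LQN = 71°  [QL∥CE, corresponding at Q]
4. ∠LNQ = 75°  [△NQL]
5. ∠CNE = 75°  [Q on NC, L on NE]

∠CNE = 75°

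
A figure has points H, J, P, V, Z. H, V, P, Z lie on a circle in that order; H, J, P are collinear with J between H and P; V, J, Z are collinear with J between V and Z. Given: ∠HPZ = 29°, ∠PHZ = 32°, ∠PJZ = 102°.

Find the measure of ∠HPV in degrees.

1. ∠HVZ = 29°  [same arc HZ]
2. ∠HZP = 119°  [△HPZ]
3. ∠HJV = 102°  [vertical angles at J]
4. ∠PHV = 49°  [△HJV]
5. ∠HVP = 61°  [cyclic HVPZ, opposite ∠V+∠Z]
6. ∠HPV = 70°  [△HVP]

∠HPV = 70°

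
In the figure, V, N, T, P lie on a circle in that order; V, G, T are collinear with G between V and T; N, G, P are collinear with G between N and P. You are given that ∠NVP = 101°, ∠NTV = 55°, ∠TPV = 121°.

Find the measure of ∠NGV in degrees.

∠NGV = 90°

1. ∠NPV = 55°  [same arc VN]
2. ∠TNV = 59°  [cyclic VNTP, opposite ∠N+∠P]
3. ∠PNV = 24°  [△VNP]
4. ∠NVT = 66°  [△VNT]
5. ∠NGV = 90°  [△VGN]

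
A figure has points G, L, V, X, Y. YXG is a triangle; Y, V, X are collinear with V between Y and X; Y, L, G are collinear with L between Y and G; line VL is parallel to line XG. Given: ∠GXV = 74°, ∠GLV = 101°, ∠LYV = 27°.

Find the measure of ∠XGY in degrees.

∠XGY = 79°

1. ∠GXY = 74°  [V on ray XY]
2. ∠GYX = 27°  [V on YX, L on YG]
3. ∠XGY = 79°  [△YXG]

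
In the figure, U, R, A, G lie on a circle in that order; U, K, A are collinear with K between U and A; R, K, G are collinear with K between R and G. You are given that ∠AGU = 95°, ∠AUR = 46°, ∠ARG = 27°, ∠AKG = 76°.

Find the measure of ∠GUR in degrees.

1. ∠AGR = 46°  [same arc RA]
2. ∠GAR = 107°  [△RAG]
3. ∠GUR = 73°  [cyclic URAG, opposite ∠U+∠A]

∠GUR = 73°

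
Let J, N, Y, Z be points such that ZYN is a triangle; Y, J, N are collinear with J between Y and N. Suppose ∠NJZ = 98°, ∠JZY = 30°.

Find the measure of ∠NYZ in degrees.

∠NYZ = 68°

1. ∠YJZ = 82°  [linear pair at J on YN]
2. ∠JYZ = 68°  [△ZYJ]
3. ∠NYZ = 68°  [J on ray YN]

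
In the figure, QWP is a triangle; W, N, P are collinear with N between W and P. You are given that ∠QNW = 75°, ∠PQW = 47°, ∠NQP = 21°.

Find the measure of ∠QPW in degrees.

1. ∠PNQ = 105°  [linear pair at N on WP]
2. ∠NPQ = 54°  [△QNP]
3. ∠QPW = 54°  [N on ray PW]

∠QPW = 54°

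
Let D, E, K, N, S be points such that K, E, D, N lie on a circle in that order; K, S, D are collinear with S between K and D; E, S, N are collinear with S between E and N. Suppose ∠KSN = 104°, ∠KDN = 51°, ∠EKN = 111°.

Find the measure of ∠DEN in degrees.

∠DEN = 58°

1. ∠DSN = 76°  [linear pair at S on KD]
2. ∠DNE = 53°  [△DSN]
3. ∠EDN = 69°  [cyclic KEDN, opposite ∠K+∠D]
4. ∠DEN = 58°  [△EDN]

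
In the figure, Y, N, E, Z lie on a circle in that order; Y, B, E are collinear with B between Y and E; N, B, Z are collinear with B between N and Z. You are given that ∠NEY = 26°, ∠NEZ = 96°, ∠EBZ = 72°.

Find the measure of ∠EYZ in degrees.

∠EYZ = 46°

1. ∠NZY = 26°  [same arc YN]
2. ∠YBZ = 108°  [linear pair at B on YE]
3. ∠EYZ = 46°  [△YBZ]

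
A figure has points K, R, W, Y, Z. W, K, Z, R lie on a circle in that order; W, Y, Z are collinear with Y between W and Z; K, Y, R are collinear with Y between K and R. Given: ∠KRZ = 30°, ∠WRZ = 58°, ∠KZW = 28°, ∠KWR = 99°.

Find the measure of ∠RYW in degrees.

∠RYW = 83°

1. ∠KWZ = 30°  [same arc KZ]
2. ∠KRW = 28°  [same arc WK]
3. ∠RKW = 53°  [△WKR]
4. ∠KYW = 97°  [△WYK]
5. ∠RYZ = 97°  [vertical angles at Y]
6. ∠RYW = 83°  [linear pair at Y on WZ]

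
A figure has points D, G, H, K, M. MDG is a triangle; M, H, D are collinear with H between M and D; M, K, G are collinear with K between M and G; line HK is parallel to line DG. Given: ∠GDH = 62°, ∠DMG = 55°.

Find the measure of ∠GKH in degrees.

1. ∠GDM = 62°  [H on ray DM]
2. ∠DGM = 63°  [△MDG]
3. ∠HKM = 63°  [HK∥DG, corresponding at K]
4. ∠GKH = 117°  [linear pair at K on MG]

∠GKH = 117°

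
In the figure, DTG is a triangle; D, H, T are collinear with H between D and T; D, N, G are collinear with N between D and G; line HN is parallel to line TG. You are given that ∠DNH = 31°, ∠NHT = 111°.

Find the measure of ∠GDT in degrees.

1. ∠DHN = 69°  [linear pair at H on DT]
2. ∠HDN = 80°  [△DHN]
3. ∠GDT = 80°  [H on DT, N on DG]

∠GDT = 80°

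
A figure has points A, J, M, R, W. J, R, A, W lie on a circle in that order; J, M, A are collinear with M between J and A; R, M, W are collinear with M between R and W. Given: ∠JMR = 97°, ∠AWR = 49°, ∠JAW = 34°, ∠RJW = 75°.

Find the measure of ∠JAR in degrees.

1. ∠JRW = 34°  [same arc JW]
2. ∠JWR = 71°  [△JRW]
3. ∠JAR = 71°  [same arc JR]

∠JAR = 71°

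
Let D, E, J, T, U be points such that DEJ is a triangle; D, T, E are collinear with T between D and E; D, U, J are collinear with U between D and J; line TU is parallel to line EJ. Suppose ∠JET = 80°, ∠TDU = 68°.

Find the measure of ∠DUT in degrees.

1. ∠DEJ = 80°  [T on ray ED]
2. ∠EDJ = 68°  [T on DE, U on DJ]
3. ∠DJE = 32°  [△DEJ]
4. ∠DUT = 32°  [TU∥EJ, corresponding at U]

∠DUT = 32°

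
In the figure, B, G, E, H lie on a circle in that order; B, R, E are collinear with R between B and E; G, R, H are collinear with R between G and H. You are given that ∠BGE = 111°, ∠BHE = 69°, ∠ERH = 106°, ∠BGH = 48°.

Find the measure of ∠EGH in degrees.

∠EGH = 63°

1. ∠BRG = 106°  [vertical angles at R]
2. ∠EBG = 26°  [△BRG]
3. ∠ERG = 74°  [linear pair at R on BE]
4. ∠BEG = 43°  [△BGE]
5. ∠EGH = 63°  [△GRE]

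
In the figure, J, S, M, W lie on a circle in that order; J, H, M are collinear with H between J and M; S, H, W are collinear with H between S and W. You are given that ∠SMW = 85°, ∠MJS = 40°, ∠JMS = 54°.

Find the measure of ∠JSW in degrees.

1. ∠SJW = 95°  [cyclic JSMW, opposite ∠J+∠M]
2. ∠JWS = 54°  [same arc JS]
3. ∠JSW = 31°  [△JSW]

∠JSW = 31°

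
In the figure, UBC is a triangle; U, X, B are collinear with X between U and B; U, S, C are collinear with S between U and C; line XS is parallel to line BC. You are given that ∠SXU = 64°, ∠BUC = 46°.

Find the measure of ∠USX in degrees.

∠USX = 70°

1. ∠CBU = 64°  [XS∥BC, corresponding at X]
2. ∠BCU = 70°  [△UBC]
3. ∠USX = 70°  [XS∥BC, corresponding at S]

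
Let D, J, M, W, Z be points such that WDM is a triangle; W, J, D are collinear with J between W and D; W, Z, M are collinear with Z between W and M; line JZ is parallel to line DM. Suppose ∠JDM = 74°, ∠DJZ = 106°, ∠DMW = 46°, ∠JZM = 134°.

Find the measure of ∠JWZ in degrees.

∠JWZ = 60°

1. ∠WJZ = 74°  [linear pair at J on WD]
2. ∠JZW = 46°  [JZ∥DM, corresponding at Z]
3. ∠JWZ = 60°  [△WJZ]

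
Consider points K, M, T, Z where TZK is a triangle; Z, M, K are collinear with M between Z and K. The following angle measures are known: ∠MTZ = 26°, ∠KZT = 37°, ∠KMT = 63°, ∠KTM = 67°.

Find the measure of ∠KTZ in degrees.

1. ∠MKT = 50°  [△TMK]
2. ∠TKZ = 50°  [M on ray KZ]
3. ∠KTZ = 93°  [△TZK]

∠KTZ = 93°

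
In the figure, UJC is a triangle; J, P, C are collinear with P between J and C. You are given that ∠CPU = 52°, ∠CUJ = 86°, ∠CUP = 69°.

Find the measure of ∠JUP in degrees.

1. ∠PCU = 59°  [△UPC]
2. ∠JPU = 128°  [linear pair at P on JC]
3. ∠JCU = 59°  [P on ray CJ]
4. ∠CJU = 35°  [△UJC]
5. ∠PJU = 35°  [P on ray JC]
6. ∠JUP = 17°  [△UJP]

∠JUP = 17°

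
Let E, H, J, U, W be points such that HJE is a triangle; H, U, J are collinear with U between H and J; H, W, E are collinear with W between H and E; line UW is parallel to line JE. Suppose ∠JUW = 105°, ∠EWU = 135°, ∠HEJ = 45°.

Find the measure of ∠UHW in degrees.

1. ∠HUW = 75°  [linear pair at U on HJ]
2. ∠HWU = 45°  [linear pair at W on HE]
3. ∠UHW = 60°  [△HUW]

∠UHW = 60°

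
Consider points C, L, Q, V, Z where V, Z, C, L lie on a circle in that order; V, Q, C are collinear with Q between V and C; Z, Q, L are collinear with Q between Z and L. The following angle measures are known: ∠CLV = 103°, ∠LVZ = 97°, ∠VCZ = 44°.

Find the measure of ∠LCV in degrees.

∠LCV = 39°

1. ∠VLZ = 44°  [same arc VZ]
2. ∠LZV = 39°  [△VZL]
3. ∠LCV = 39°  [same arc VL]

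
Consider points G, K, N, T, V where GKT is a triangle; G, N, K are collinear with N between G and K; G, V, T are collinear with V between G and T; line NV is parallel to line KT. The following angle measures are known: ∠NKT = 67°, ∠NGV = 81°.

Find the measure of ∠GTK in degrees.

∠GTK = 32°

1. ∠GKT = 67°  [N on ray KG]
2. ∠KGT = 81°  [N on GK, V on GT]
3. ∠GTK = 32°  [△GKT]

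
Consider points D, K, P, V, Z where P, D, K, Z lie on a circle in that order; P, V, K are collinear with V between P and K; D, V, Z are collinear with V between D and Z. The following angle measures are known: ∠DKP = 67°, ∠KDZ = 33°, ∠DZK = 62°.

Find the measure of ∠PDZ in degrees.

1. ∠DVK = 80°  [△DVK]
2. ∠DPK = 62°  [same arc DK]
3. ∠DVP = 100°  [linear pair at V on PK]
4. ∠PDZ = 18°  [△PVD]

∠PDZ = 18°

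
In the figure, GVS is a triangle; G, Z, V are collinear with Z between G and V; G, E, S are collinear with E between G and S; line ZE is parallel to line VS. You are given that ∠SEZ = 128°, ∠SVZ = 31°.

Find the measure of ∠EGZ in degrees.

1. ∠GEZ = 52°  [linear pair at E on GS]
2. ∠GVS = 31°  [Z on ray VG]
3. ∠GSV = 52°  [ZE∥VS, corresponding at E]
4. ∠SGV = 97°  [△GVS]
5. ∠EGZ = 97°  [Z on GV, E on GS]

∠EGZ = 97°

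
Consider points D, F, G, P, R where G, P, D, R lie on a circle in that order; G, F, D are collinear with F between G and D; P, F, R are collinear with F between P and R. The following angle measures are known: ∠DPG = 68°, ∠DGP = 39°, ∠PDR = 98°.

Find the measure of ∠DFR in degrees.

1. ∠GDP = 73°  [△GPD]
2. ∠DRP = 39°  [same arc PD]
3. ∠DPR = 43°  [△PDR]
4. ∠GRP = 73°  [same arc GP]
5. ∠DGR = 43°  [same arc DR]
6. ∠GFR = 64°  [△GFR]
7. ∠DFR = 116°  [linear pair at F on GD]

∠DFR = 116°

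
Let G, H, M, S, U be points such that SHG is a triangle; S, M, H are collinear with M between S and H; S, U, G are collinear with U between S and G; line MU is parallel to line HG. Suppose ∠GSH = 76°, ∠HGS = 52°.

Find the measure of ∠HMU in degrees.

∠HMU = 128°

1. ∠GHS = 52°  [△SHG]
2. ∠SMU = 52°  [MU∥HG, corresponding at M]
3. ∠HMU = 128°  [linear pair at M on SH]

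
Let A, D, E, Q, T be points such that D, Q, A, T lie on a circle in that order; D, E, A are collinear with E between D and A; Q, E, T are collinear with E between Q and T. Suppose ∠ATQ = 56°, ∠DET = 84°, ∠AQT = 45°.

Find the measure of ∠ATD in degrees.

∠ATD = 107°

1. ∠AET = 96°  [linear pair at E on DA]
2. ∠ADT = 45°  [same arc AT]
3. ∠DAT = 28°  [△AET]
4. ∠ATD = 107°  [△DAT]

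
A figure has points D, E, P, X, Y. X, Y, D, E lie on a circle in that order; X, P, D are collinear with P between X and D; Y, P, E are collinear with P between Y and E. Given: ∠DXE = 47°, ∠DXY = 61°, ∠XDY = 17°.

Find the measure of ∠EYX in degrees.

∠EYX = 55°

1. ∠DYE = 47°  [same arc DE]
2. ∠DPY = 116°  [△YPD]
3. ∠XPY = 64°  [linear pair at P on XD]
4. ∠EYX = 55°  [△XPY]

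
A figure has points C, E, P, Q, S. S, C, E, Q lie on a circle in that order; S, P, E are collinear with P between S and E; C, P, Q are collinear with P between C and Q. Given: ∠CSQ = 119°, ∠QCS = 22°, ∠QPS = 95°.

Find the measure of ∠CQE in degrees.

∠CQE = 73°

1. ∠QES = 22°  [same arc SQ]
2. ∠EPQ = 85°  [linear pair at P on SE]
3. ∠CQE = 73°  [△EPQ]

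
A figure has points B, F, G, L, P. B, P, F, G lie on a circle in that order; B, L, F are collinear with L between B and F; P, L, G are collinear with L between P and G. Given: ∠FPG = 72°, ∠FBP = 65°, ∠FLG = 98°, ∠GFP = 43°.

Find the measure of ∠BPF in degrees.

1. ∠FBG = 72°  [same arc FG]
2. ∠FGP = 65°  [△PFG]
3. ∠BFG = 17°  [△FLG]
4. ∠BGF = 91°  [△BFG]
5. ∠BPF = 89°  [cyclic BPFG, opposite ∠P+∠G]

∠BPF = 89°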